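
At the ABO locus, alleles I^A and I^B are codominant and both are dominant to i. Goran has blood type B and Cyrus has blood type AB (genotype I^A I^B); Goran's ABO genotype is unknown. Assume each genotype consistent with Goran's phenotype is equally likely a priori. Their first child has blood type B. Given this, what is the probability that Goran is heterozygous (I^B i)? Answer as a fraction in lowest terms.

1/2

Possible genotypes: Goran ∈ {I^B I^B, I^B i}; Cyrus ∈ {I^A I^B}.
Weight each parental genotype pair by prior × P(type-B child):
  I^B I^B × I^A I^B: posterior weight 1/2.
  I^B i × I^A I^B: posterior weight 1/2.
Sum the posterior weight over pairs where Goran is I^B i: 1/2.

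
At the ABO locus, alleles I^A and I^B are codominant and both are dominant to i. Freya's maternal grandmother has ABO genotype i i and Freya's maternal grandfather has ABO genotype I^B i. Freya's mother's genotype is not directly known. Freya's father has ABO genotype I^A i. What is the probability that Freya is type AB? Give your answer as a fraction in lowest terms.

1/8

Freya's mother's ABO genotype from i i × I^B i: 1/2 I^B i, 1/2 i i.
Crossing each possibility with the father I^A i and summing P(type AB): 1/2·1/4 + 1/2·0 = 1/8.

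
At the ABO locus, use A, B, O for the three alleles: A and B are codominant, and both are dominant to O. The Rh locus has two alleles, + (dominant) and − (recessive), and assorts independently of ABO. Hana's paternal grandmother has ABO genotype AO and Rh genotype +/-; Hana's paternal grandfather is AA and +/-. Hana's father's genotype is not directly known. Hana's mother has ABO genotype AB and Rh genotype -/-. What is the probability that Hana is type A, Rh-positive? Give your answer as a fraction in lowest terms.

Hana's father's ABO genotype from AO × AA: 1/2 AA, 1/2 AO.
Crossing each possibility with the mother AB and summing P(type A): 1/2·1/2 + 1/2·1/2 = 1/2.
Similarly for Rh via the father's Rh distribution: P(Rh+) = 1/2.
Independent loci: 1/2 × 1/2 = 1/4.

1/4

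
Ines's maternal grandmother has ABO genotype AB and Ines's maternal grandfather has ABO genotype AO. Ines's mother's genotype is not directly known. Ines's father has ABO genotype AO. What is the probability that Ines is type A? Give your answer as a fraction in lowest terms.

5/8

Ines's mother's ABO genotype from AB × AO: 1/4 AA, 1/4 AB, 1/4 AO, 1/4 BO.
Crossing each possibility with the father AO and summing P(type A): 1/4·1 + 1/4·1/2 + 1/4·3/4 + 1/4·1/4 = 5/8.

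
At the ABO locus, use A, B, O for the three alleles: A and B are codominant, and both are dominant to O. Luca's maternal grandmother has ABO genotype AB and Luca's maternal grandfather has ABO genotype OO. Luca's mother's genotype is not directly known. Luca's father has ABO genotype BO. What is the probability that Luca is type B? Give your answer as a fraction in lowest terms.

1/2

Luca's mother's ABO genotype from AB × OO: 1/2 AO, 1/2 BO.
Crossing each possibility with the father BO and summing P(type B): 1/2·1/4 + 1/2·3/4 = 1/2.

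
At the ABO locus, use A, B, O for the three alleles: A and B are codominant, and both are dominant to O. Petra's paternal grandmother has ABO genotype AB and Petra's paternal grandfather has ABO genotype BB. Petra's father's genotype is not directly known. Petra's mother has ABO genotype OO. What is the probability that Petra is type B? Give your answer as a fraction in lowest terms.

Petra's father's ABO genotype from AB × BB: 1/2 AB, 1/2 BB.
Crossing each possibility with the mother OO and summing P(type B): 1/2·1/2 + 1/2·1 = 3/4.

3/4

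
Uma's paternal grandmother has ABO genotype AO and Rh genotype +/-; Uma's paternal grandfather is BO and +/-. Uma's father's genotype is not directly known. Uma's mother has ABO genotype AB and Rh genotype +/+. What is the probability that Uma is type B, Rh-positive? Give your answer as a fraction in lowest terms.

3/8

Uma's father's ABO genotype from AO × BO: 1/4 AB, 1/4 AO, 1/4 BO, 1/4 OO.
Crossing each possibility with the mother AB and summing P(type B): 1/4·1/4 + 1/4·1/4 + 1/4·1/2 + 1/4·1/2 = 3/8.
Similarly for Rh via the father's Rh distribution: P(Rh+) = 1.
Independent loci: 3/8 × 1 = 3/8.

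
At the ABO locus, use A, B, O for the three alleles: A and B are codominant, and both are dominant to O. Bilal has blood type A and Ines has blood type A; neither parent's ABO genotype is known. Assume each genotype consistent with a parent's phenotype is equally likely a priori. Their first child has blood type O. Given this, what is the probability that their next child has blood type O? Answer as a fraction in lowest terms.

Possible genotypes: Bilal ∈ {AA, AO}; Ines ∈ {AA, AO}.
Weight each parental genotype pair by prior × P(type-O child):
  AO × AO: posterior weight 1; P(next child type O) = 1/4.
Weighted sum = 1/4.

1/4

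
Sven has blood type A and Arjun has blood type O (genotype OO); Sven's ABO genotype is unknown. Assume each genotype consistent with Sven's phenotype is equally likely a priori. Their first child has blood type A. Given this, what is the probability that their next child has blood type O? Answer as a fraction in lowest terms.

Possible genotypes: Sven ∈ {AA, AO}; Arjun ∈ {OO}.
Weight each parental genotype pair by prior × P(type-A child):
  AA × OO: posterior weight 2/3; P(next child type O) = 0.
  AO × OO: posterior weight 1/3; P(next child type O) = 1/2.
Weighted sum = 1/6.

1/6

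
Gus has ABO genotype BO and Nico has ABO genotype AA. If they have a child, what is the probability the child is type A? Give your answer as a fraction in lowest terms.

ABO cross BO × AA → offspring phenotypes: 1/2 A, 1/2 AB.
So P(type A) = 1/2.

1/2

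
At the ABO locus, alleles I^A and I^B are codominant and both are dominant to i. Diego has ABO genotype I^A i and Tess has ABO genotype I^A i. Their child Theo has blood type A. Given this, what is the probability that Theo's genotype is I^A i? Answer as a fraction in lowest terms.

2/3

Cross I^A i × I^A i → 1/4 I^A I^A, 1/2 I^A i, 1/4 i i.
Type-A genotypes among offspring: I^A I^A (1/4), I^A i (1/2); total 3/4.
P(I^A i | type A) = (1/2) / (3/4) = 2/3.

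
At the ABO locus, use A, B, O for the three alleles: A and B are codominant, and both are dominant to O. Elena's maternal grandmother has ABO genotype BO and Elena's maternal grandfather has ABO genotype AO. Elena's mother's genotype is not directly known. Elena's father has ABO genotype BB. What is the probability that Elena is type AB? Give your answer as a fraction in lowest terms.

Elena's mother's ABO genotype from BO × AO: 1/4 AB, 1/4 AO, 1/4 BO, 1/4 OO.
Crossing each possibility with the father BB and summing P(type AB): 1/4·1/2 + 1/4·1/2 + 1/4·0 + 1/4·0 = 1/4.

1/4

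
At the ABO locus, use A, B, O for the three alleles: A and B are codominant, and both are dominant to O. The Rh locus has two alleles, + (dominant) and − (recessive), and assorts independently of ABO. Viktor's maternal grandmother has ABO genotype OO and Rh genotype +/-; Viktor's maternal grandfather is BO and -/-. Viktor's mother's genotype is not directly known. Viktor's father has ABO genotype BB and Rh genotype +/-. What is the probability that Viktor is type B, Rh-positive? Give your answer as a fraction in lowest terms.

5/8

Viktor's mother's ABO genotype from OO × BO: 1/2 BO, 1/2 OO.
Crossing each possibility with the father BB and summing P(type B): 1/2·1 + 1/2·1 = 1.
Similarly for Rh via the mother's Rh distribution: P(Rh+) = 5/8.
Independent loci: 1 × 5/8 = 5/8.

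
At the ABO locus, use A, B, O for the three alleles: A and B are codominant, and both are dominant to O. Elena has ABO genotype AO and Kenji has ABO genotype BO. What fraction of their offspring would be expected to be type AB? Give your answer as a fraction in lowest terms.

ABO cross AO × BO → offspring phenotypes: 1/4 O, 1/4 A, 1/4 B, 1/4 AB.
So P(type AB) = 1/4.

1/4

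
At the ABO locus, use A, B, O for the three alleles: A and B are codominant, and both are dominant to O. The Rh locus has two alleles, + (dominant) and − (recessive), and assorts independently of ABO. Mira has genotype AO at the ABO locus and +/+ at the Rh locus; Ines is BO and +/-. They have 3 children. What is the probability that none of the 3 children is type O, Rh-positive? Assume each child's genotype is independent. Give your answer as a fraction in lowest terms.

ABO cross AO × BO → 1/4 O, 1/4 A, 1/4 B, 1/4 AB.
Rh cross +/+ × +/- → 1 Rh+; so P(type O, Rh-positive) = 1/4 × 1 = 1/4 per child.
P(not type O, Rh-positive) = 3/4 for one child; (3/4)^3 = 27/64.

27/64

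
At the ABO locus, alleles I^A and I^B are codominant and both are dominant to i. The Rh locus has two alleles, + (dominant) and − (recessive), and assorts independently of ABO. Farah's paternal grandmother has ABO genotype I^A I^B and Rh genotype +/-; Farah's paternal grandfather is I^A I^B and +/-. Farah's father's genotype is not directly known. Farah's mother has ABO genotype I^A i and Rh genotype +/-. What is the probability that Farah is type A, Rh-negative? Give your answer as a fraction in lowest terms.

1/8

Farah's father's ABO genotype from I^A I^B × I^A I^B: 1/4 I^A I^A, 1/2 I^A I^B, 1/4 I^B I^B.
Crossing each possibility with the mother I^A i and summing P(type A): 1/4·1 + 1/2·1/2 + 1/4·0 = 1/2.
Similarly for Rh via the father's Rh distribution: P(Rh-) = 1/4.
Independent loci: 1/2 × 1/4 = 1/8.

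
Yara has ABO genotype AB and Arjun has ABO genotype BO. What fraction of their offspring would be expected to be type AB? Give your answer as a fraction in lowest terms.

1/4

ABO cross AB × BO → offspring phenotypes: 1/4 A, 1/2 B, 1/4 AB.
So P(type AB) = 1/4.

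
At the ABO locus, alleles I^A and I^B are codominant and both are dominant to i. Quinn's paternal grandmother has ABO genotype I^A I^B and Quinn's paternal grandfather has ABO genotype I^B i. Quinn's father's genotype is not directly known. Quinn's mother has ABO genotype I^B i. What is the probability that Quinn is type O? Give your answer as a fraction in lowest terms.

1/8

Quinn's father's ABO genotype from I^A I^B × I^B i: 1/4 I^A I^B, 1/4 I^A i, 1/4 I^B I^B, 1/4 I^B i.
Crossing each possibility with the mother I^B i and summing P(type O): 1/4·0 + 1/4·1/4 + 1/4·0 + 1/4·1/4 = 1/8.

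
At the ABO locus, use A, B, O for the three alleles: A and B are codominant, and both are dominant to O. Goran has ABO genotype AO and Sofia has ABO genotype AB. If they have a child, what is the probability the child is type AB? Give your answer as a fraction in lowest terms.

ABO cross AO × AB → offspring phenotypes: 1/2 A, 1/4 B, 1/4 AB.
So P(type AB) = 1/4.

1/4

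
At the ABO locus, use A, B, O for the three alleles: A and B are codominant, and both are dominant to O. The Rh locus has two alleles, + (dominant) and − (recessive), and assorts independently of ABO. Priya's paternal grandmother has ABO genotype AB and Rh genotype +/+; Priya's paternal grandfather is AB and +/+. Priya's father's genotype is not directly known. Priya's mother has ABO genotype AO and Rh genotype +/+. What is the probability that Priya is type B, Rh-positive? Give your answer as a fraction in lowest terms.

1/4

Priya's father's ABO genotype from AB × AB: 1/4 AA, 1/2 AB, 1/4 BB.
Crossing each possibility with the mother AO and summing P(type B): 1/4·0 + 1/2·1/4 + 1/4·1/2 = 1/4.
Similarly for Rh via the father's Rh distribution: P(Rh+) = 1.
Independent loci: 1/4 × 1 = 1/4.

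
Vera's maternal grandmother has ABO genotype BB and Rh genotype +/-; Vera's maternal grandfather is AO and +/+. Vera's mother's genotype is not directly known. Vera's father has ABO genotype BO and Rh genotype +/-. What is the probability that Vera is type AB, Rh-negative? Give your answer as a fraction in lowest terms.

1/64

Vera's mother's ABO genotype from BB × AO: 1/2 AB, 1/2 BO.
Crossing each possibility with the father BO and summing P(type AB): 1/2·1/4 + 1/2·0 = 1/8.
Similarly for Rh via the mother's Rh distribution: P(Rh-) = 1/8.
Independent loci: 1/8 × 1/8 = 1/64.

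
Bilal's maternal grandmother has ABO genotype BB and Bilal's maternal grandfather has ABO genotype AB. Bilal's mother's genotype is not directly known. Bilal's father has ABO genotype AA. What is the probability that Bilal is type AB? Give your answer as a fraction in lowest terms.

3/4

Bilal's mother's ABO genotype from BB × AB: 1/2 AB, 1/2 BB.
Crossing each possibility with the father AA and summing P(type AB): 1/2·1/2 + 1/2·1 = 3/4.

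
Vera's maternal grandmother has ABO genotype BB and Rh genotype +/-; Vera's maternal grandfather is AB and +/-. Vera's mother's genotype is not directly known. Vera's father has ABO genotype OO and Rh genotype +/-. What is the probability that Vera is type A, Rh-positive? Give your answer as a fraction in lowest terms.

3/16

Vera's mother's ABO genotype from BB × AB: 1/2 AB, 1/2 BB.
Crossing each possibility with the father OO and summing P(type A): 1/2·1/2 + 1/2·0 = 1/4.
Similarly for Rh via the mother's Rh distribution: P(Rh+) = 3/4.
Independent loci: 1/4 × 3/4 = 3/16.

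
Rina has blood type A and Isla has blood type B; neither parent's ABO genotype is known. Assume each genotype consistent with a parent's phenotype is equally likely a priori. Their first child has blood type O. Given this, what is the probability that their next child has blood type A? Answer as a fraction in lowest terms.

1/4

Possible genotypes: Rina ∈ {I^A I^A, I^A i}; Isla ∈ {I^B I^B, I^B i}.
Weight each parental genotype pair by prior × P(type-O child):
  I^A i × I^B i: posterior weight 1; P(next child type A) = 1/4.
Weighted sum = 1/4.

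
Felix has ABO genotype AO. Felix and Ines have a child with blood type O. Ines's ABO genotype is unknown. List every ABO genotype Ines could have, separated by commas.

For each candidate genotype of Ines, check whether crossing it with AO can produce every observed child phenotype.
  AA → possible child types {A} ✗
  AB → possible child types {A, B, AB} ✗
  AO → possible child types {O, A} ✓
  BB → possible child types {B, AB} ✗
  BO → possible child types {O, A, B, AB} ✓
  OO → possible child types {O, A} ✓

AO, BO, OO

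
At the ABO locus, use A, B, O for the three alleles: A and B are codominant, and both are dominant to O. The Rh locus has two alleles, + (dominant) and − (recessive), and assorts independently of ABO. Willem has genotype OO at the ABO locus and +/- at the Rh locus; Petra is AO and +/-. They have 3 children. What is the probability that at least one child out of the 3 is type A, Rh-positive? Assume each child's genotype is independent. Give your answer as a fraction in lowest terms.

387/512

ABO cross OO × AO → 1/2 O, 1/2 A.
Rh cross +/- × +/- → 3/4 Rh+, 1/4 Rh-; so P(type A, Rh-positive) = 1/2 × 3/4 = 3/8 per child.
P(none) = (5/8)^3 = 125/512; P(at least one) = 1 − 125/512 = 387/512.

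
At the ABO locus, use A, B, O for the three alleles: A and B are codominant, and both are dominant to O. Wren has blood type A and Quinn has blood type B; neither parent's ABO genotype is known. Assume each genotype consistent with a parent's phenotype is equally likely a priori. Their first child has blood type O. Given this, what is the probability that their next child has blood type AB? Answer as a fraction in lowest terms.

1/4

Possible genotypes: Wren ∈ {AA, AO}; Quinn ∈ {BB, BO}.
Weight each parental genotype pair by prior × P(type-O child):
  AO × BO: posterior weight 1; P(next child type AB) = 1/4.
Weighted sum = 1/4.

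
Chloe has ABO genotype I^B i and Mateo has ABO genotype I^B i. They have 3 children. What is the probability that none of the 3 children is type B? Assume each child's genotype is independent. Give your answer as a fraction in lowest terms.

ABO cross I^B i × I^B i → 1/4 O, 3/4 B.
So P(type B) = 3/4 per child.
P(not type B) = 1/4 for one child; (1/4)^3 = 1/64.

1/64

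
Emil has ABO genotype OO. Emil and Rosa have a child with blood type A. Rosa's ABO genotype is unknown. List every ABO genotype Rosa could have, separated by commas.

AA, AB, AO

For each candidate genotype of Rosa, check whether crossing it with OO can produce every observed child phenotype.
  AA → possible child types {A} ✓
  AB → possible child types {A, B} ✓
  AO → possible child types {O, A} ✓
  BB → possible child types {B} ✗
  BO → possible child types {O, B} ✗
  OO → possible child types {O} ✗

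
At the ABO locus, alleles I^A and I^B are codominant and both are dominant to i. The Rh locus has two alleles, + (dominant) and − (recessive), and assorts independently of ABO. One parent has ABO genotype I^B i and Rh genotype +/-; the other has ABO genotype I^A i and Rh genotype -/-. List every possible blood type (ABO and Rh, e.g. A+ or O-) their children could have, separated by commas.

Gametes from I^B i × I^A i give offspring ABO genotypes I^A I^B, I^A i, I^B i, i i, i.e. phenotypes O, A, B, AB.
Rh cross +/- × -/- → phenotypes Rh+, Rh-.
Combining independently: O+, O-, A+, A-, B+, B-, AB+, AB-.

O+, O-, A+, A-, B+, B-, AB+, AB-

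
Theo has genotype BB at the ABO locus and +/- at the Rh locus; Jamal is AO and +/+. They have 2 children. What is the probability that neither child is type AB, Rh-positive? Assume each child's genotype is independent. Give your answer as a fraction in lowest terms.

1/4

ABO cross BB × AO → 1/2 B, 1/2 AB.
Rh cross +/- × +/+ → 1 Rh+; so P(type AB, Rh-positive) = 1/2 × 1 = 1/2 per child.
P(not type AB, Rh-positive) = 1/2 for one child; (1/2)^2 = 1/4.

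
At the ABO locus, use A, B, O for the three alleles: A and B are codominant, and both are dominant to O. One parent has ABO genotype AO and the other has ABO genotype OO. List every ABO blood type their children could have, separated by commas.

O, A

Gametes from AO × OO give offspring ABO genotypes AO, OO, i.e. phenotypes O, A.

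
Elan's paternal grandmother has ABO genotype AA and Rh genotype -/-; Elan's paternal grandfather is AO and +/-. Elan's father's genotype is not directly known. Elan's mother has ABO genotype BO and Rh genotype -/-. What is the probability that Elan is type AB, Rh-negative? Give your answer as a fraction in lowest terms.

9/32

Elan's father's ABO genotype from AA × AO: 1/2 AA, 1/2 AO.
Crossing each possibility with the mother BO and summing P(type AB): 1/2·1/2 + 1/2·1/4 = 3/8.
Similarly for Rh via the father's Rh distribution: P(Rh-) = 3/4.
Independent loci: 3/8 × 3/4 = 9/32.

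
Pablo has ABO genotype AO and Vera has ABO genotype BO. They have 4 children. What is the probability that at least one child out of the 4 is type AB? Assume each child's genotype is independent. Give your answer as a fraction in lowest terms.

175/256

ABO cross AO × BO → 1/4 O, 1/4 A, 1/4 B, 1/4 AB.
So P(type AB) = 1/4 per child.
P(none) = (3/4)^4 = 81/256; P(at least one) = 1 − 81/256 = 175/256.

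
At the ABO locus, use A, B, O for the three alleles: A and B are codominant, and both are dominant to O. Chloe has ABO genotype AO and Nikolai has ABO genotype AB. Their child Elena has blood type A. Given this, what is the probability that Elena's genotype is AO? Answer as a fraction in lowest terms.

Cross AO × AB → 1/4 AA, 1/4 AB, 1/4 AO, 1/4 BO.
Type-A genotypes among offspring: AA (1/4), AO (1/4); total 1/2.
P(AO | type A) = (1/4) / (1/2) = 1/2.

1/2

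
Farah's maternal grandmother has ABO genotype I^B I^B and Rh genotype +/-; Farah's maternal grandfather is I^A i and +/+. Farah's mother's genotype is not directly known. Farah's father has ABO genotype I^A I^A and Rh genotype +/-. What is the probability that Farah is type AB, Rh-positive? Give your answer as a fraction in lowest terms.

Farah's mother's ABO genotype from I^B I^B × I^A i: 1/2 I^A I^B, 1/2 I^B i.
Crossing each possibility with the father I^A I^A and summing P(type AB): 1/2·1/2 + 1/2·1/2 = 1/2.
Similarly for Rh via the mother's Rh distribution: P(Rh+) = 7/8.
Independent loci: 1/2 × 7/8 = 7/16.

7/16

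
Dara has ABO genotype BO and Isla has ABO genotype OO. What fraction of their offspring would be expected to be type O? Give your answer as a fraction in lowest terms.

ABO cross BO × OO → offspring phenotypes: 1/2 O, 1/2 B.
So P(type O) = 1/2.

1/2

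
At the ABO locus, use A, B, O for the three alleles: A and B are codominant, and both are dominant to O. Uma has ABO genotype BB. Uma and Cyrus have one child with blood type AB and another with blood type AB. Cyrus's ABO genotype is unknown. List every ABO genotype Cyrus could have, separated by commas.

AA, AB, AO

For each candidate genotype of Cyrus, check whether crossing it with BB can produce every observed child phenotype.
  AA → possible child types {AB} ✓
  AB → possible child types {B, AB} ✓
  AO → possible child types {B, AB} ✓
  BB → possible child types {B} ✗
  BO → possible child types {B} ✗
  OO → possible child types {B} ✗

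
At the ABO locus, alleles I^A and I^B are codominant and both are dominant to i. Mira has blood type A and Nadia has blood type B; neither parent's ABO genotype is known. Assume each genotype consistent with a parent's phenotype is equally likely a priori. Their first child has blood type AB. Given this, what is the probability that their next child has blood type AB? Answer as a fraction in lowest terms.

Possible genotypes: Mira ∈ {I^A I^A, I^A i}; Nadia ∈ {I^B I^B, I^B i}.
Weight each parental genotype pair by prior × P(type-AB child):
  I^A I^A × I^B I^B: posterior weight 4/9; P(next child type AB) = 1.
  I^A I^A × I^B i: posterior weight 2/9; P(next child type AB) = 1/2.
  I^A i × I^B I^B: posterior weight 2/9; P(next child type AB) = 1/2.
  I^A i × I^B i: posterior weight 1/9; P(next child type AB) = 1/4.
Weighted sum = 25/36.

25/36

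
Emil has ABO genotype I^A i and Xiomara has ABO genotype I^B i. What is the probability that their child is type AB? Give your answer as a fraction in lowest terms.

1/4

ABO cross I^A i × I^B i → offspring phenotypes: 1/4 O, 1/4 A, 1/4 B, 1/4 AB.
So P(type AB) = 1/4.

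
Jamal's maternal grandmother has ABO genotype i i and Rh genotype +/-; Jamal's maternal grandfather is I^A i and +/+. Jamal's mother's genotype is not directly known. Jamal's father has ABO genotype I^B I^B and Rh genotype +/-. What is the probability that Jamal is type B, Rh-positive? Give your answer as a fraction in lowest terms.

Jamal's mother's ABO genotype from i i × I^A i: 1/2 I^A i, 1/2 i i.
Crossing each possibility with the father I^B I^B and summing P(type B): 1/2·1/2 + 1/2·1 = 3/4.
Similarly for Rh via the mother's Rh distribution: P(Rh+) = 7/8.
Independent loci: 3/4 × 7/8 = 21/32.

21/32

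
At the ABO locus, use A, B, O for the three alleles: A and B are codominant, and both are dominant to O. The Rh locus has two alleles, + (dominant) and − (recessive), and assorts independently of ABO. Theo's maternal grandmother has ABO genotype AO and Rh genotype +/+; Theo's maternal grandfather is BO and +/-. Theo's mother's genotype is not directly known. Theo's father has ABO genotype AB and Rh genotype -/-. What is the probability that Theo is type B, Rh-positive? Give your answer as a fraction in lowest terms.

9/32

Theo's mother's ABO genotype from AO × BO: 1/4 AB, 1/4 AO, 1/4 BO, 1/4 OO.
Crossing each possibility with the father AB and summing P(type B): 1/4·1/4 + 1/4·1/4 + 1/4·1/2 + 1/4·1/2 = 3/8.
Similarly for Rh via the mother's Rh distribution: P(Rh+) = 3/4.
Independent loci: 3/8 × 3/4 = 9/32.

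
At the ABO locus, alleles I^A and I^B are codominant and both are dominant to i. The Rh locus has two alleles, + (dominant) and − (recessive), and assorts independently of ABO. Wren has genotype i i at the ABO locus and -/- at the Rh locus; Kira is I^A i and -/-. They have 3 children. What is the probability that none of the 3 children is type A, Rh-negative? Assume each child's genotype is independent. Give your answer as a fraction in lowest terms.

ABO cross i i × I^A i → 1/2 O, 1/2 A.
Rh cross -/- × -/- → 1 Rh-; so P(type A, Rh-negative) = 1/2 × 1 = 1/2 per child.
P(not type A, Rh-negative) = 1/2 for one child; (1/2)^3 = 1/8.

1/8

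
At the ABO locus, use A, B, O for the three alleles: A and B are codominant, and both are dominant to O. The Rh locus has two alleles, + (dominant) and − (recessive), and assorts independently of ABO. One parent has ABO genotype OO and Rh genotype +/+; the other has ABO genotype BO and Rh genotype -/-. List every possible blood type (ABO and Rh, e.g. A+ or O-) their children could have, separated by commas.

O+, B+

Gametes from OO × BO give offspring ABO genotypes BO, OO, i.e. phenotypes O, B.
Rh cross +/+ × -/- → phenotypes Rh+.
Combining independently: O+, B+.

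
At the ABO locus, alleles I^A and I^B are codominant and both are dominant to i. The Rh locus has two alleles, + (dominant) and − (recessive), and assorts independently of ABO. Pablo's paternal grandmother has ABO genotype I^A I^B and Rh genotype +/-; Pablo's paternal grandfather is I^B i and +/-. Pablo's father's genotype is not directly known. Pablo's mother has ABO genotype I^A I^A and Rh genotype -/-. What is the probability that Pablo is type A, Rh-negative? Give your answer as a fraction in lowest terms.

1/4

Pablo's father's ABO genotype from I^A I^B × I^B i: 1/4 I^A I^B, 1/4 I^A i, 1/4 I^B I^B, 1/4 I^B i.
Crossing each possibility with the mother I^A I^A and summing P(type A): 1/4·1/2 + 1/4·1 + 1/4·0 + 1/4·1/2 = 1/2.
Similarly for Rh via the father's Rh distribution: P(Rh-) = 1/2.
Independent loci: 1/2 × 1/2 = 1/4.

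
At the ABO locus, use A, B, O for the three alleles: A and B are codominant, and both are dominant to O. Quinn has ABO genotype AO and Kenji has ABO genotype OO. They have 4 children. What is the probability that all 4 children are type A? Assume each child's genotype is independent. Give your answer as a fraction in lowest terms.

ABO cross AO × OO → 1/2 O, 1/2 A.
So P(type A) = 1/2 per child.
All 4 independent: (1/2)^4 = 1/16.

1/16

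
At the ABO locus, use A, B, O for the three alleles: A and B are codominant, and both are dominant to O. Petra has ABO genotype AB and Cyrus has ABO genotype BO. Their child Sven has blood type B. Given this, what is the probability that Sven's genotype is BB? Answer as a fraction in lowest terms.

Cross AB × BO → 1/4 AB, 1/4 AO, 1/4 BB, 1/4 BO.
Type-B genotypes among offspring: BB (1/4), BO (1/4); total 1/2.
P(BB | type B) = (1/4) / (1/2) = 1/2.

1/2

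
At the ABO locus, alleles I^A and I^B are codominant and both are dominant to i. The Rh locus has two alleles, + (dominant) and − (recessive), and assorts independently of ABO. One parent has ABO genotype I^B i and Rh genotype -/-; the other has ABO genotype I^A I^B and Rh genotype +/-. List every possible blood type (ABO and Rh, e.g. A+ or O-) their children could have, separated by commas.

A+, A-, B+, B-, AB+, AB-

Gametes from I^B i × I^A I^B give offspring ABO genotypes I^A I^B, I^A i, I^B I^B, I^B i, i.e. phenotypes A, B, AB.
Rh cross -/- × +/- → phenotypes Rh+, Rh-.
Combining independently: A+, A-, B+, B-, AB+, AB-.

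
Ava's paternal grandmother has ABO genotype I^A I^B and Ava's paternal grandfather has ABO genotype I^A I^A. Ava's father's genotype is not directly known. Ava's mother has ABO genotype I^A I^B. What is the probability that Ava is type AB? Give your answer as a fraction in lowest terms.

1/2

Ava's father's ABO genotype from I^A I^B × I^A I^A: 1/2 I^A I^A, 1/2 I^A I^B.
Crossing each possibility with the mother I^A I^B and summing P(type AB): 1/2·1/2 + 1/2·1/2 = 1/2.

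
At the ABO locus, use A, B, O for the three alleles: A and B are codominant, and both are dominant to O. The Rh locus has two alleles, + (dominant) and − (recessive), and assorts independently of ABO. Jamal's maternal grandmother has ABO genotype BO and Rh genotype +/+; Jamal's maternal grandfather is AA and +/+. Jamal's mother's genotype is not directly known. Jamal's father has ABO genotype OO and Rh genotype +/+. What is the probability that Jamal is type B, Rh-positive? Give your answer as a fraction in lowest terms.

1/4

Jamal's mother's ABO genotype from BO × AA: 1/2 AB, 1/2 AO.
Crossing each possibility with the father OO and summing P(type B): 1/2·1/2 + 1/2·0 = 1/4.
Similarly for Rh via the mother's Rh distribution: P(Rh+) = 1.
Independent loci: 1/4 × 1 = 1/4.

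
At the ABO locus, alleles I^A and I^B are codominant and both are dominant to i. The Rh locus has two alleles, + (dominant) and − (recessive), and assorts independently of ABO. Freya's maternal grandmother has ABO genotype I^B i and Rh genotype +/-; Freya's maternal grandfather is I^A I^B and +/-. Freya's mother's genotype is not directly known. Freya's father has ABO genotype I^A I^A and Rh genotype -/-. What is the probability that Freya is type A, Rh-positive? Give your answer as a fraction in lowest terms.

1/4

Freya's mother's ABO genotype from I^B i × I^A I^B: 1/4 I^A I^B, 1/4 I^A i, 1/4 I^B I^B, 1/4 I^B i.
Crossing each possibility with the father I^A I^A and summing P(type A): 1/4·1/2 + 1/4·1 + 1/4·0 + 1/4·1/2 = 1/2.
Similarly for Rh via the mother's Rh distribution: P(Rh+) = 1/2.
Independent loci: 1/2 × 1/2 = 1/4.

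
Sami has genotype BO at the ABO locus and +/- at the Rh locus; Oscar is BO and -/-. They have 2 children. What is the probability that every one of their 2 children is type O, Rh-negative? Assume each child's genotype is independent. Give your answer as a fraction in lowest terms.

ABO cross BO × BO → 1/4 O, 3/4 B.
Rh cross +/- × -/- → 1/2 Rh+, 1/2 Rh-; so P(type O, Rh-negative) = 1/4 × 1/2 = 1/8 per child.
All 2 independent: (1/8)^2 = 1/64.

1/64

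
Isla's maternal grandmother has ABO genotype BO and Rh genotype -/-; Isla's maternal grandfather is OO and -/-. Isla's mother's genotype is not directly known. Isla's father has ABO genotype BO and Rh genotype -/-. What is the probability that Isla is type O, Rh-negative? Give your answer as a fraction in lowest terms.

3/8

Isla's mother's ABO genotype from BO × OO: 1/2 BO, 1/2 OO.
Crossing each possibility with the father BO and summing P(type O): 1/2·1/4 + 1/2·1/2 = 3/8.
Similarly for Rh via the mother's Rh distribution: P(Rh-) = 1.
Independent loci: 3/8 × 1 = 3/8.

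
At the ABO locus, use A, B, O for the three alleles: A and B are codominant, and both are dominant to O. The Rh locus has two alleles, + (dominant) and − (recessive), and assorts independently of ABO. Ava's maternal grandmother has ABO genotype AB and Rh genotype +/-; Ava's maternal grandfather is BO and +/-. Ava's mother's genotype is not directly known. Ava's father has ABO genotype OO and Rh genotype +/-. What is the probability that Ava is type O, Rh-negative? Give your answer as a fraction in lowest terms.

Ava's mother's ABO genotype from AB × BO: 1/4 AB, 1/4 AO, 1/4 BB, 1/4 BO.
Crossing each possibility with the father OO and summing P(type O): 1/4·0 + 1/4·1/2 + 1/4·0 + 1/4·1/2 = 1/4.
Similarly for Rh via the mother's Rh distribution: P(Rh-) = 1/4.
Independent loci: 1/4 × 1/4 = 1/16.

1/16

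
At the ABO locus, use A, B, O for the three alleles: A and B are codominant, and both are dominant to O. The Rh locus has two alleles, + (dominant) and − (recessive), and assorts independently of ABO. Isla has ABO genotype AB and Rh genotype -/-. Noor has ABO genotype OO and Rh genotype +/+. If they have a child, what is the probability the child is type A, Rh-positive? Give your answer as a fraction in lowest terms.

1/2

ABO cross AB × OO → offspring phenotypes: 1/2 A, 1/2 B.
Rh cross -/- × +/+ → 1 Rh+.
Independent loci: P(type A, Rh-positive) = 1/2 × 1 = 1/2.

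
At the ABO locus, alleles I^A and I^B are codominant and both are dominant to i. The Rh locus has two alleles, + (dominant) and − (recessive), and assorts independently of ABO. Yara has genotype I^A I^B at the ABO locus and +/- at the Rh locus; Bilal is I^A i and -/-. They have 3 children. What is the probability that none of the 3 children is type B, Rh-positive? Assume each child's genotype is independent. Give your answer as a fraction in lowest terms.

343/512

ABO cross I^A I^B × I^A i → 1/2 A, 1/4 B, 1/4 AB.
Rh cross +/- × -/- → 1/2 Rh+, 1/2 Rh-; so P(type B, Rh-positive) = 1/4 × 1/2 = 1/8 per child.
P(not type B, Rh-positive) = 7/8 for one child; (7/8)^3 = 343/512.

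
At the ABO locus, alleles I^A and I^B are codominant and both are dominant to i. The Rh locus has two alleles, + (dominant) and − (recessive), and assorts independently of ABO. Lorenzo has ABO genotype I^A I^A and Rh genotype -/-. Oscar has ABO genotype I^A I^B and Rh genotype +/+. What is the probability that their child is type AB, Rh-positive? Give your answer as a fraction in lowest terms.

ABO cross I^A I^A × I^A I^B → offspring phenotypes: 1/2 A, 1/2 AB.
Rh cross -/- × +/+ → 1 Rh+.
Independent loci: P(type AB, Rh-positive) = 1/2 × 1 = 1/2.

1/2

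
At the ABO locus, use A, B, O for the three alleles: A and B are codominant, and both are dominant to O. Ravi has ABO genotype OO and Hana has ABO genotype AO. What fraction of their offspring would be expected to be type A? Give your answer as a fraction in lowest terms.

ABO cross OO × AO → offspring phenotypes: 1/2 O, 1/2 A.
So P(type A) = 1/2.

1/2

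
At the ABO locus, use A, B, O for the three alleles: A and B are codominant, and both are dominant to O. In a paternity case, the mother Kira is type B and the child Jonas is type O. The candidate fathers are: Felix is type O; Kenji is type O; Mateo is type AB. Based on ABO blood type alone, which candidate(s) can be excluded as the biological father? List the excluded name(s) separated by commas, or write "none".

Mateo

A candidate is excluded only if no genotype consistent with his phenotype could produce a type O child with a type B mother.
Mateo (type AB): no genotype consistent with that phenotype can produce a type-O child with a type-B mother.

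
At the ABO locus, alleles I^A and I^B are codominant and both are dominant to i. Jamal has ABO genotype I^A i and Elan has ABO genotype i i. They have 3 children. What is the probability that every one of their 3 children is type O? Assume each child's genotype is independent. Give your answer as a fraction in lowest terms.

1/8

ABO cross I^A i × i i → 1/2 O, 1/2 A.
So P(type O) = 1/2 per child.
All 3 independent: (1/2)^3 = 1/8.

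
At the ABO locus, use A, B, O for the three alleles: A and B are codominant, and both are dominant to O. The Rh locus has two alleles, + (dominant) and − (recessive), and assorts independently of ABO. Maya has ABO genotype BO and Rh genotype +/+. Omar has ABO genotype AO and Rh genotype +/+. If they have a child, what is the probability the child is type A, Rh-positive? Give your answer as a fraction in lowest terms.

1/4

ABO cross BO × AO → offspring phenotypes: 1/4 O, 1/4 A, 1/4 B, 1/4 AB.
Rh cross +/+ × +/+ → 1 Rh+.
Independent loci: P(type A, Rh-positive) = 1/4 × 1 = 1/4.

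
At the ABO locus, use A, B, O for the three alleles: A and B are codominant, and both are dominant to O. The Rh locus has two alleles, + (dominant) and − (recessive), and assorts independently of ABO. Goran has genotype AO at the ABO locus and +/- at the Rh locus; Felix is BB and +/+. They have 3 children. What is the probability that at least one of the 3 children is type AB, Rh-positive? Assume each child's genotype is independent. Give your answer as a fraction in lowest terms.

ABO cross AO × BB → 1/2 B, 1/2 AB.
Rh cross +/- × +/+ → 1 Rh+; so P(type AB, Rh-positive) = 1/2 × 1 = 1/2 per child.
P(none) = (1/2)^3 = 1/8; P(at least one) = 1 − 1/8 = 7/8.

7/8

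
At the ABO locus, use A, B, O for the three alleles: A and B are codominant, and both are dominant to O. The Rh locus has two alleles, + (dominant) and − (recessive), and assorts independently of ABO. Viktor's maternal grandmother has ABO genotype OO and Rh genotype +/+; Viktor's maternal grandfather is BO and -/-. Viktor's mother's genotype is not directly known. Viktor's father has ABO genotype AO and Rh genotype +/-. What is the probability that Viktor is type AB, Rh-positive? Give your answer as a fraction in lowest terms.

3/32

Viktor's mother's ABO genotype from OO × BO: 1/2 BO, 1/2 OO.
Crossing each possibility with the father AO and summing P(type AB): 1/2·1/4 + 1/2·0 = 1/8.
Similarly for Rh via the mother's Rh distribution: P(Rh+) = 3/4.
Independent loci: 1/8 × 3/4 = 3/32.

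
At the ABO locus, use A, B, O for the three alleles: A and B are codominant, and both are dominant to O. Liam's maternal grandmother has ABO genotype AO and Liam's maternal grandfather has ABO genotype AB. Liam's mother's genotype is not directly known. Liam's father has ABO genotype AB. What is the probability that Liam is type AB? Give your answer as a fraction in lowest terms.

Liam's mother's ABO genotype from AO × AB: 1/4 AA, 1/4 AB, 1/4 AO, 1/4 BO.
Crossing each possibility with the father AB and summing P(type AB): 1/4·1/2 + 1/4·1/2 + 1/4·1/4 + 1/4·1/4 = 3/8.

3/8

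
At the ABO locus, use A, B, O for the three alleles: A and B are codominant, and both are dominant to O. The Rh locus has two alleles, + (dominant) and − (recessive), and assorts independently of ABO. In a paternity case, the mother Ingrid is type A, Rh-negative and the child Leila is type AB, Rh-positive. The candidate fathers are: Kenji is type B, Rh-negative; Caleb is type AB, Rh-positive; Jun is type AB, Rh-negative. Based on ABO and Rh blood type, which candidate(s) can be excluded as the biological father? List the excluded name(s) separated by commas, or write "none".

Kenji, Jun

A candidate is excluded only if no genotype consistent with his phenotype could produce a type AB, Rh-positive child with a type A, Rh-negative mother.
Kenji (type B, Rh-): no genotype consistent with that phenotype can produce a type-AB Rh+ child with a type-A mother.
Jun (type AB, Rh-): no genotype consistent with that phenotype can produce a type-AB Rh+ child with a type-A mother.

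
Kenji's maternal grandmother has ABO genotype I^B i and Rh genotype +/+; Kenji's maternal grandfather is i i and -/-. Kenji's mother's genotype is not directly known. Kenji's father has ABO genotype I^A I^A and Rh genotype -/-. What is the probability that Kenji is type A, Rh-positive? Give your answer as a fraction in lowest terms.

3/8

Kenji's mother's ABO genotype from I^B i × i i: 1/2 I^B i, 1/2 i i.
Crossing each possibility with the father I^A I^A and summing P(type A): 1/2·1/2 + 1/2·1 = 3/4.
Similarly for Rh via the mother's Rh distribution: P(Rh+) = 1/2.
Independent loci: 3/4 × 1/2 = 3/8.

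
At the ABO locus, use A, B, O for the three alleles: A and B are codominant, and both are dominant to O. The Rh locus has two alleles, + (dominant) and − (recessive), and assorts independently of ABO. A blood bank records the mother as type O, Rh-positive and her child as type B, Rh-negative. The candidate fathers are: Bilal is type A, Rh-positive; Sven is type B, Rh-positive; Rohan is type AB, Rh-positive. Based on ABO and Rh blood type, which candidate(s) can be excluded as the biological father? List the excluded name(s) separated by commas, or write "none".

A candidate is excluded only if no genotype consistent with his phenotype could produce a type B, Rh-negative child with a type O, Rh-positive mother.
Bilal (type A, Rh+): no genotype consistent with that phenotype can produce a type-B Rh- child with a type-O mother.

Bilal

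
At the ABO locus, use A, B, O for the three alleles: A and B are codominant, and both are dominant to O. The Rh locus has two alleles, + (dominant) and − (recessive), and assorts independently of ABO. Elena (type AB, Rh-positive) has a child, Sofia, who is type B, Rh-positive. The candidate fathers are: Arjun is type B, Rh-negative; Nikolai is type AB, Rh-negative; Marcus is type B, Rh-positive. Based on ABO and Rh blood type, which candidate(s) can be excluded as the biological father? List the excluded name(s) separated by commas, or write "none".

A candidate is excluded only if no genotype consistent with his phenotype could produce a type B, Rh-positive child with a type AB, Rh-positive mother.
Every candidate has at least one consistent genotype combination, so none can be excluded.

none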